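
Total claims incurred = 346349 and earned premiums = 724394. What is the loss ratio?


Loss ratio = claims / premiums
= 346349 / 724394
= 0.4781


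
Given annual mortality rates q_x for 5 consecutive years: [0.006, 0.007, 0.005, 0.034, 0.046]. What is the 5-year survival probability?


p_k = 1 - q_k for each year
Survival = product of (1 - q_k)
= 0.994 * 0.993 * 0.995 * 0.966 * 0.954
= 0.9051


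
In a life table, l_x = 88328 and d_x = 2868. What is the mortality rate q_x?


q_x = d_x / l_x
= 2868 / 88328
= 0.0325


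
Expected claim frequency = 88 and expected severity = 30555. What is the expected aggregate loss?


E[S] = E[N] * E[X]
= 88 * 30555
= 2.6888e+06


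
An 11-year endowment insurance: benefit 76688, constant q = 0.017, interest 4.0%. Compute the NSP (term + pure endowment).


Term component = 10568.5079
Pure endowment = 11_p_x * v^11 * benefit = 0.828111 * 0.649581 * 76688 = 41252.4148
NSP = 51820.9226


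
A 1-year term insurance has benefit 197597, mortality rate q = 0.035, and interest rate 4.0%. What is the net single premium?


NSP = benefit * q * v
v = 1/(1+i) = 0.961538
NSP = 197597 * 0.035 * 0.961538
= 6649.899


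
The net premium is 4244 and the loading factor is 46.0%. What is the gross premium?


Gross = net * (1 + loading)
= 4244 * (1 + 0.46)
= 4244 * 1.46
= 6196.24


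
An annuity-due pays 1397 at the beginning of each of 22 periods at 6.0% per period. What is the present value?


PV_due = PMT * (1-(1+i)^(-n))/i * (1+i)
PV_immediate = 16822.0897
PV_due = 16822.0897 * 1.06
= 17831.415


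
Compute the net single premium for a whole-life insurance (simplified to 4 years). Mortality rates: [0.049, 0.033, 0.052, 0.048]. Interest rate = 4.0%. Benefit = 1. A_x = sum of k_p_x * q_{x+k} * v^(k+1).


v = 0.961538
Year 0: k_p_x=1.0, q=0.049, term=0.047115
Year 1: k_p_x=0.951, q=0.033, term=0.029015
Year 2: k_p_x=0.919617, q=0.052, term=0.042512
Year 3: k_p_x=0.871797, q=0.048, term=0.03577
A_x = 0.1544


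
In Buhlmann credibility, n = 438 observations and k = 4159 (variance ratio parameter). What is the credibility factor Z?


Z = n / (n + k)
= 438 / (438 + 4159)
= 438 / 4597
= 0.0953


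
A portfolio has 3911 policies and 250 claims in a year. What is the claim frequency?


frequency = claims / policies
= 250 / 3911
= 0.0639


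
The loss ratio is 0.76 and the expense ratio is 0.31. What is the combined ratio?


Combined ratio = loss ratio + expense ratio
= 0.76 + 0.31
= 1.07


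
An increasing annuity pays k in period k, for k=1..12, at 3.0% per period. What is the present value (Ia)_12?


(Ia)_n = sum_{k=1}^{n} k * v^k, v = 1/(1+i)
v = 0.970874
Sum computed term by term:
(Ia)_12 = 61.2022


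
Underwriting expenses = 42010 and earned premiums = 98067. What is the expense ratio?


Expense ratio = expenses / premiums
= 42010 / 98067
= 0.4284


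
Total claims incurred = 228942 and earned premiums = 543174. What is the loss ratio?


Loss ratio = claims / premiums
= 228942 / 543174
= 0.4215


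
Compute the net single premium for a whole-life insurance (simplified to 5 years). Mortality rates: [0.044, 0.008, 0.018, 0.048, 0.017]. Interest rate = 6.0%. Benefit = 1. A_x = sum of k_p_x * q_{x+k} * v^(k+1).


v = 0.943396
Year 0: k_p_x=1.0, q=0.044, term=0.041509
Year 1: k_p_x=0.956, q=0.008, term=0.006807
Year 2: k_p_x=0.948352, q=0.018, term=0.014333
Year 3: k_p_x=0.931282, q=0.048, term=0.035408
Year 4: k_p_x=0.88658, q=0.017, term=0.011263
A_x = 0.1093


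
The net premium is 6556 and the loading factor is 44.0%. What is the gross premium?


Gross = net * (1 + loading)
= 6556 * (1 + 0.44)
= 6556 * 1.44
= 9440.64


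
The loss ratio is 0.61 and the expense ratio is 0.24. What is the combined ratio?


Combined ratio = loss ratio + expense ratio
= 0.61 + 0.24
= 0.85


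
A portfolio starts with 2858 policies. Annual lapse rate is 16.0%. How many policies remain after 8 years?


remaining = initial * (1 - lapse)^years
= 2858 * (1 - 0.16)^8
= 2858 * 0.247876
= 708.4293


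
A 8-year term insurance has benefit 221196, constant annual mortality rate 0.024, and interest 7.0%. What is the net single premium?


NSP = benefit * sum_{k=0}^{n-1} k_p_x * q * v^(k+1)
With constant q=0.024, v=0.934579
Sum = 0.132967
NSP = 221196 * 0.132967
= 29411.7619


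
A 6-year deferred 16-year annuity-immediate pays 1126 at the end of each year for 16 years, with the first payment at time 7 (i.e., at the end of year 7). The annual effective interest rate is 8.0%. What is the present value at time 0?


PV at time 6 of the 16-year annuity-immediate:
a_n = 1126 * (1-(1+0.08)^(-16))/0.08 = 9966.6417
Discount back 6 years to time 0:
PV = 9966.6417 * (1+0.08)^(-6)
= 9966.6417 * 0.63017
= 6280.6749


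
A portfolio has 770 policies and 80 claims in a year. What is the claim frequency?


frequency = claims / policies
= 80 / 770
= 0.1039


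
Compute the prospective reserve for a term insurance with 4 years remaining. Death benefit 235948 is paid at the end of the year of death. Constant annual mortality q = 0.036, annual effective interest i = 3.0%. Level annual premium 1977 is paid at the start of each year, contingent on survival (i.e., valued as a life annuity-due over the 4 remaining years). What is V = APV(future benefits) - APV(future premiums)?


v = 1/(1+i) = 0.970874
APV(future benefits) per unit = sum_{k=0}^{3} k_p_x * q * v^(k+1) = 0.126933
APV(future benefits) = 235948 * 0.126933 = 29949.5917
Life annuity-due factor ä_{x:4} = sum_{k=0}^{3} k_p_x * v^k = 3.631695
APV(future premiums) = 1977 * 3.631695 = 7179.8604
V = 29949.5917 - 7179.8604
= 22769.7313


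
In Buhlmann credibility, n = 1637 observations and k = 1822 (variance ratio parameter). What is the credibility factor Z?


Z = n / (n + k)
= 1637 / (1637 + 1822)
= 1637 / 3459
= 0.4733


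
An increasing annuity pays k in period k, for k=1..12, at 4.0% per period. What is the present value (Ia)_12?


(Ia)_n = sum_{k=1}^{n} k * v^k, v = 1/(1+i)
v = 0.961538
Sum computed term by term:
(Ia)_12 = 56.6328


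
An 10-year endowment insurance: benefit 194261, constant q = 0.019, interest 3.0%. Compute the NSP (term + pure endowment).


Term component = 29059.7989
Pure endowment = 10_p_x * v^10 * benefit = 0.825449 * 0.744094 * 194261 = 119317.3081
NSP = 148377.107


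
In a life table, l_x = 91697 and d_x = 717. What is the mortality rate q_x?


q_x = d_x / l_x
= 717 / 91697
= 0.0078


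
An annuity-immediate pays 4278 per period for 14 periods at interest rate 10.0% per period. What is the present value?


PV = PMT * (1 - (1+i)^(-n)) / i
= 4278 * (1 - (1+0.1)^(-14)) / 0.1
= 4278 * (1 - 0.263331) / 0.1
= 4278 * 7.366687
= 31514.6889


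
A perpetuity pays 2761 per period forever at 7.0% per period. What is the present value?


PV = PMT / i
= 2761 / 0.07
= 39442.8571


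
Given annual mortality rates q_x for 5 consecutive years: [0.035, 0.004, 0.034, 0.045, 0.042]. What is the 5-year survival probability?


p_k = 1 - q_k for each year
Survival = product of (1 - q_k)
= 0.965 * 0.996 * 0.966 * 0.955 * 0.958
= 0.8494


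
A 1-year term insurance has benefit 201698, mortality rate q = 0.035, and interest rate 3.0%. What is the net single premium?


NSP = benefit * q * v
v = 1/(1+i) = 0.970874
NSP = 201698 * 0.035 * 0.970874
= 6853.8155


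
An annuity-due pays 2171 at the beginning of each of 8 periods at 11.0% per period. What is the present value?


PV_due = PMT * (1-(1+i)^(-n))/i * (1+i)
PV_immediate = 11172.2325
PV_due = 11172.2325 * 1.11
= 12401.1781


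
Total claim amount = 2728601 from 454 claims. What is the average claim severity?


severity = total / number
= 2728601 / 454
= 6010.1344


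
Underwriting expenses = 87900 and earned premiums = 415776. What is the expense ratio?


Expense ratio = expenses / premiums
= 87900 / 415776
= 0.2114


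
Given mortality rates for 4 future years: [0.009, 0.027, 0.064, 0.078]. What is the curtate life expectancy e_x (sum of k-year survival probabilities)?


e_x = sum_{k=1}^{n} k_p_x
k_p_x values:
  1_p_x = 0.991
  2_p_x = 0.964243
  3_p_x = 0.902531
  4_p_x = 0.832134
e_x = 3.6899


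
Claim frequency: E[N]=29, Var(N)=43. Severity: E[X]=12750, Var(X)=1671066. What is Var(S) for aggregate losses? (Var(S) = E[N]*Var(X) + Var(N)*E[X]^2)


Var(S) = E[N]*Var(X) + Var(N)*E[X]^2
= 29*1671066 + 43*12750^2
= 48460914 + 6990187500
= 7.0386e+09


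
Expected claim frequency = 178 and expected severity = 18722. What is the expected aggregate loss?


E[S] = E[N] * E[X]
= 178 * 18722
= 3.3325e+06


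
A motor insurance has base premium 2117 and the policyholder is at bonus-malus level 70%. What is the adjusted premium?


adjusted = base * BM_level / 100
= 2117 * 70 / 100
= 2117 * 0.7
= 1481.9


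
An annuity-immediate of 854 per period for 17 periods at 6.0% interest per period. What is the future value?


FV = PMT * ((1+i)^n - 1) / i
= 854 * ((1.06)^17 - 1) / 0.06
= 854 * (2.692773 - 1) / 0.06
= 24093.7993


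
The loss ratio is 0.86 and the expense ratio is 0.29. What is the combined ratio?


Combined ratio = loss ratio + expense ratio
= 0.86 + 0.29
= 1.15


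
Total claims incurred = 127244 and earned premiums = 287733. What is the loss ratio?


Loss ratio = claims / premiums
= 127244 / 287733
= 0.4422


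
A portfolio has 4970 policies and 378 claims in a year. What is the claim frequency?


frequency = claims / policies
= 378 / 4970
= 0.0761


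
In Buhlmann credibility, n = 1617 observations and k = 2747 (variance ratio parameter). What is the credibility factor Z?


Z = n / (n + k)
= 1617 / (1617 + 2747)
= 1617 / 4364
= 0.3705


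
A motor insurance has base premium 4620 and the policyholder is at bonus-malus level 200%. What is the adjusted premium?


adjusted = base * BM_level / 100
= 4620 * 200 / 100
= 4620 * 2.0
= 9240.0


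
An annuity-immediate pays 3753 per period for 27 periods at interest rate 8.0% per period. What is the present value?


PV = PMT * (1 - (1+i)^(-n)) / i
= 3753 * (1 - (1+0.08)^(-27)) / 0.08
= 3753 * (1 - 0.125187) / 0.08
= 3753 * 10.935165
= 41039.6734


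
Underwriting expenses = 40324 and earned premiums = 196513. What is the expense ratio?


Expense ratio = expenses / premiums
= 40324 / 196513
= 0.2052


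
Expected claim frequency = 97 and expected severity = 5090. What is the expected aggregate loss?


E[S] = E[N] * E[X]
= 97 * 5090
= 493730


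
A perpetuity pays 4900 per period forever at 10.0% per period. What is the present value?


PV = PMT / i
= 4900 / 0.1
= 49000.0


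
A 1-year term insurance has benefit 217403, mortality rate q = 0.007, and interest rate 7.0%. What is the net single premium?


NSP = benefit * q * v
v = 1/(1+i) = 0.934579
NSP = 217403 * 0.007 * 0.934579
= 1422.2626


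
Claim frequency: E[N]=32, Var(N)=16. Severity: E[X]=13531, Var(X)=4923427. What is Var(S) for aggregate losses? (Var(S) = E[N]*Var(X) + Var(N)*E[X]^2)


Var(S) = E[N]*Var(X) + Var(N)*E[X]^2
= 32*4923427 + 16*13531^2
= 157549664 + 2929407376
= 3.0870e+09


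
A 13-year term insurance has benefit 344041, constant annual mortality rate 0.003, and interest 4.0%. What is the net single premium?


NSP = benefit * sum_{k=0}^{n-1} k_p_x * q * v^(k+1)
With constant q=0.003, v=0.961538
Sum = 0.029472
NSP = 344041 * 0.029472
= 10139.5596


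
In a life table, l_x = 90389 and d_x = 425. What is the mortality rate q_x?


q_x = d_x / l_x
= 425 / 90389
= 0.0047


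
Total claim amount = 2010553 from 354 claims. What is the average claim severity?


severity = total / number
= 2010553 / 354
= 5679.5282


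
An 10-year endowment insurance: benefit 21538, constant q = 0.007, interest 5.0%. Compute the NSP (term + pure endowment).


Term component = 1131.3585
Pure endowment = 10_p_x * v^10 * benefit = 0.932164 * 0.613913 * 21538 = 12325.5091
NSP = 13456.8676


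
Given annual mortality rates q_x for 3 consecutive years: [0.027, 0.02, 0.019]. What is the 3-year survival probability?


p_k = 1 - q_k for each year
Survival = product of (1 - q_k)
= 0.973 * 0.98 * 0.981
= 0.9354


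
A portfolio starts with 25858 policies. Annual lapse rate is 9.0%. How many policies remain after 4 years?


remaining = initial * (1 - lapse)^years
= 25858 * (1 - 0.09)^4
= 25858 * 0.68575
= 17732.1134


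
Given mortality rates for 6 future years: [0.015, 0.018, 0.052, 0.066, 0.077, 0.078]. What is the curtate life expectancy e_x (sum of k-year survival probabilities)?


e_x = sum_{k=1}^{n} k_p_x
k_p_x values:
  1_p_x = 0.985
  2_p_x = 0.96727
  3_p_x = 0.916972
  4_p_x = 0.856452
  5_p_x = 0.790505
  6_p_x = 0.728846
e_x = 5.245


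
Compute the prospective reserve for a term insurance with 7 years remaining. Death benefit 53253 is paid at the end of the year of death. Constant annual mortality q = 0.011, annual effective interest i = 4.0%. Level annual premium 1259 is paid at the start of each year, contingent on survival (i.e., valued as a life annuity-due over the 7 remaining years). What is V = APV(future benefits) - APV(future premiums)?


v = 1/(1+i) = 0.961538
APV(future benefits) per unit = sum_{k=0}^{6} k_p_x * q * v^(k+1) = 0.063994
APV(future benefits) = 53253 * 0.063994 = 3407.8778
Life annuity-due factor ä_{x:7} = sum_{k=0}^{6} k_p_x * v^k = 6.050351
APV(future premiums) = 1259 * 6.050351 = 7617.3923
V = 3407.8778 - 7617.3923
= -4209.5145


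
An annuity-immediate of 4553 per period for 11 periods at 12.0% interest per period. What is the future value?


FV = PMT * ((1+i)^n - 1) / i
= 4553 * ((1.12)^11 - 1) / 0.12
= 4553 * (3.47855 - 1) / 0.12
= 94040.3177


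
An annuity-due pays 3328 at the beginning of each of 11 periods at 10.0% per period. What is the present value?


PV_due = PMT * (1-(1+i)^(-n))/i * (1+i)
PV_immediate = 21615.563
PV_due = 21615.563 * 1.1
= 23777.1193


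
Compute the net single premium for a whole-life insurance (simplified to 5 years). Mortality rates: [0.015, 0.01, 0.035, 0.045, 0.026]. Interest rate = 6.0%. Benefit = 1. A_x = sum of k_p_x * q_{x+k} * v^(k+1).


v = 0.943396
Year 0: k_p_x=1.0, q=0.015, term=0.014151
Year 1: k_p_x=0.985, q=0.01, term=0.008766
Year 2: k_p_x=0.97515, q=0.035, term=0.028656
Year 3: k_p_x=0.94102, q=0.045, term=0.033542
Year 4: k_p_x=0.898674, q=0.026, term=0.01746
A_x = 0.1026


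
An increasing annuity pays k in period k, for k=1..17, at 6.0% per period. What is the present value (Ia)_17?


(Ia)_n = sum_{k=1}^{n} k * v^k, v = 1/(1+i)
v = 0.943396
Sum computed term by term:
(Ia)_17 = 79.8783


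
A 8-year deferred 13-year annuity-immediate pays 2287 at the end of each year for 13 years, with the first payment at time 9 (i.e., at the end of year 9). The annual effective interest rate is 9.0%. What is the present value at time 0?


PV at time 8 of the 13-year annuity-immediate:
a_n = 2287 * (1-(1+0.09)^(-13))/0.09 = 17122.5493
Discount back 8 years to time 0:
PV = 17122.5493 * (1+0.09)^(-8)
= 17122.5493 * 0.501866
= 8593.2301


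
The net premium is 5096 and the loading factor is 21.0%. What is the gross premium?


Gross = net * (1 + loading)
= 5096 * (1 + 0.21)
= 5096 * 1.21
= 6166.16


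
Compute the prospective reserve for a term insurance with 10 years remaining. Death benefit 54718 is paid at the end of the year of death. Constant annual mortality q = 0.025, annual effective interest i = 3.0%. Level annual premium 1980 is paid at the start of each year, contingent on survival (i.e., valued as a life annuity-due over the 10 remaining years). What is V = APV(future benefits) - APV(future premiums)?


v = 1/(1+i) = 0.970874
APV(future benefits) per unit = sum_{k=0}^{9} k_p_x * q * v^(k+1) = 0.191972
APV(future benefits) = 54718 * 0.191972 = 10504.3103
Life annuity-due factor ä_{x:10} = sum_{k=0}^{9} k_p_x * v^k = 7.909236
APV(future premiums) = 1980 * 7.909236 = 15660.2876
V = 10504.3103 - 15660.2876
= -5155.9773


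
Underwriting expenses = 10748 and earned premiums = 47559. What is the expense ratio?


Expense ratio = expenses / premiums
= 10748 / 47559
= 0.226


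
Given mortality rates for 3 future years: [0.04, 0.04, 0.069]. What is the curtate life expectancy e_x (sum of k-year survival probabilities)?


e_x = sum_{k=1}^{n} k_p_x
k_p_x values:
  1_p_x = 0.96
  2_p_x = 0.9216
  3_p_x = 0.85801
e_x = 2.7396


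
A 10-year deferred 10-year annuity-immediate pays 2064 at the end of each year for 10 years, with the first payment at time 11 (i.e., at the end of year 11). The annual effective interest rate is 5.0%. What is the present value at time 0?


PV at time 10 of the 10-year annuity-immediate:
a_n = 2064 * (1-(1+0.05)^(-10))/0.05 = 15937.6609
Discount back 10 years to time 0:
PV = 15937.6609 * (1+0.05)^(-10)
= 15937.6609 * 0.613913
= 9784.3413


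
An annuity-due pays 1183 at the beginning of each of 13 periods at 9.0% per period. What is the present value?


PV_due = PMT * (1-(1+i)^(-n))/i * (1+i)
PV_immediate = 8857.0073
PV_due = 8857.0073 * 1.09
= 9654.138


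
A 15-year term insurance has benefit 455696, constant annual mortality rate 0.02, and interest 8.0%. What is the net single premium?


NSP = benefit * sum_{k=0}^{n-1} k_p_x * q * v^(k+1)
With constant q=0.02, v=0.925926
Sum = 0.153434
NSP = 455696 * 0.153434
= 69919.4621


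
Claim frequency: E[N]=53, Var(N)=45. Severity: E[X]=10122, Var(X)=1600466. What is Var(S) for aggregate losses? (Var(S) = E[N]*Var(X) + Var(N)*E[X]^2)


Var(S) = E[N]*Var(X) + Var(N)*E[X]^2
= 53*1600466 + 45*10122^2
= 84824698 + 4610469780
= 4.6953e+09


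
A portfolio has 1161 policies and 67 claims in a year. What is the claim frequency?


frequency = claims / policies
= 67 / 1161
= 0.0577


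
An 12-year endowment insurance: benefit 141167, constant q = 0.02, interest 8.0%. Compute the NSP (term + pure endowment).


Term component = 19435.2569
Pure endowment = 12_p_x * v^12 * benefit = 0.784717 * 0.397114 * 141167 = 43990.7157
NSP = 63425.9726


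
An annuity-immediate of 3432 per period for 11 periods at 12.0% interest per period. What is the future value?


FV = PMT * ((1+i)^n - 1) / i
= 3432 * ((1.12)^11 - 1) / 0.12
= 3432 * (3.47855 - 1) / 0.12
= 70886.5298


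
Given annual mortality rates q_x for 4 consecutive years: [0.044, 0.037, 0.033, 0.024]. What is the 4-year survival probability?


p_k = 1 - q_k for each year
Survival = product of (1 - q_k)
= 0.956 * 0.963 * 0.967 * 0.976
= 0.8689


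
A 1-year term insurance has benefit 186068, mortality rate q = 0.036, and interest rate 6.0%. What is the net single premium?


NSP = benefit * q * v
v = 1/(1+i) = 0.943396
NSP = 186068 * 0.036 * 0.943396
= 6319.2906


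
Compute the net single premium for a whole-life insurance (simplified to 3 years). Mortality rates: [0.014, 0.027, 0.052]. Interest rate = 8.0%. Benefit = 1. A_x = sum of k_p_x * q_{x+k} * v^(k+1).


v = 0.925926
Year 0: k_p_x=1.0, q=0.014, term=0.012963
Year 1: k_p_x=0.986, q=0.027, term=0.022824
Year 2: k_p_x=0.959378, q=0.052, term=0.039602
A_x = 0.0754


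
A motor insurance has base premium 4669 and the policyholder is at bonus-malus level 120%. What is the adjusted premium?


adjusted = base * BM_level / 100
= 4669 * 120 / 100
= 4669 * 1.2
= 5602.8


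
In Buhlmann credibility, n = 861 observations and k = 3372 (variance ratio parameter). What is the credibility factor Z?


Z = n / (n + k)
= 861 / (861 + 3372)
= 861 / 4233
= 0.2034


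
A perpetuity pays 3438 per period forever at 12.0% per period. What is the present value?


PV = PMT / i
= 3438 / 0.12
= 28650.0


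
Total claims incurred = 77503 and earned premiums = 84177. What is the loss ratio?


Loss ratio = claims / premiums
= 77503 / 84177
= 0.9207


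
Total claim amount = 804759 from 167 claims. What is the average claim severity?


severity = total / number
= 804759 / 167
= 4818.9162


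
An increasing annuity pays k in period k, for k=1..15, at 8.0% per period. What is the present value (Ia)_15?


(Ia)_n = sum_{k=1}^{n} k * v^k, v = 1/(1+i)
v = 0.925926
Sum computed term by term:
(Ia)_15 = 56.4451


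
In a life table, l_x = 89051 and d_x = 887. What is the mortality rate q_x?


q_x = d_x / l_x
= 887 / 89051
= 0.01


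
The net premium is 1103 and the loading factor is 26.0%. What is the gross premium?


Gross = net * (1 + loading)
= 1103 * (1 + 0.26)
= 1103 * 1.26
= 1389.78


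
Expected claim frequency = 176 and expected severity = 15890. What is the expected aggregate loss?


E[S] = E[N] * E[X]
= 176 * 15890
= 2.7966e+06


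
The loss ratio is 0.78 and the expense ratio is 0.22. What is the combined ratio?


Combined ratio = loss ratio + expense ratio
= 0.78 + 0.22
= 1.0


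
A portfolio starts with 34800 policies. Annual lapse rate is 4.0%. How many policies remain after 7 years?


remaining = initial * (1 - lapse)^years
= 34800 * (1 - 0.04)^7
= 34800 * 0.751447
= 26150.3722


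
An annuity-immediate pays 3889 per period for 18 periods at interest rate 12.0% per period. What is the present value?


PV = PMT * (1 - (1+i)^(-n)) / i
= 3889 * (1 - (1+0.12)^(-18)) / 0.12
= 3889 * (1 - 0.13004) / 0.12
= 3889 * 7.24967
= 28193.967


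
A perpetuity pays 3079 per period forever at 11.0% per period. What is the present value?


PV = PMT / i
= 3079 / 0.11
= 27990.9091


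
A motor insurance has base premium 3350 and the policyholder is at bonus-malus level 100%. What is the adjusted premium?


adjusted = base * BM_level / 100
= 3350 * 100 / 100
= 3350 * 1.0
= 3350.0


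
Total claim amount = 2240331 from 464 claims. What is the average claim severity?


severity = total / number
= 2240331 / 464
= 4828.2996


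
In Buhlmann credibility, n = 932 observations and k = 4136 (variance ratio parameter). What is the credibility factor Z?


Z = n / (n + k)
= 932 / (932 + 4136)
= 932 / 5068
= 0.1839


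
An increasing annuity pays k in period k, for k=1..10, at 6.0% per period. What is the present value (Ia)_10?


(Ia)_n = sum_{k=1}^{n} k * v^k, v = 1/(1+i)
v = 0.943396
Sum computed term by term:
(Ia)_10 = 36.9624


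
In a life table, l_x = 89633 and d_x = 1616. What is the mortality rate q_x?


q_x = d_x / l_x
= 1616 / 89633
= 0.018


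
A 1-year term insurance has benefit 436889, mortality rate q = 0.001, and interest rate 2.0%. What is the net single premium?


NSP = benefit * q * v
v = 1/(1+i) = 0.980392
NSP = 436889 * 0.001 * 0.980392
= 428.3225


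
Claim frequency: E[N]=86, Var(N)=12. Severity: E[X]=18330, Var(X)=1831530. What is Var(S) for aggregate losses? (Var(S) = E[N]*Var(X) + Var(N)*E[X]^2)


Var(S) = E[N]*Var(X) + Var(N)*E[X]^2
= 86*1831530 + 12*18330^2
= 157511580 + 4031866800
= 4.1894e+09


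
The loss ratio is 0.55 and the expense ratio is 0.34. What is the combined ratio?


Combined ratio = loss ratio + expense ratio
= 0.55 + 0.34
= 0.89


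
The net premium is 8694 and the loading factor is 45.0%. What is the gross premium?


Gross = net * (1 + loading)
= 8694 * (1 + 0.45)
= 8694 * 1.45
= 12606.3


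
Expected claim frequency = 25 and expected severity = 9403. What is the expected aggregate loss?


E[S] = E[N] * E[X]
= 25 * 9403
= 235075


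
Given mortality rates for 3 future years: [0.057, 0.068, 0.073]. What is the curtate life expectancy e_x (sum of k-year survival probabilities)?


e_x = sum_{k=1}^{n} k_p_x
k_p_x values:
  1_p_x = 0.943
  2_p_x = 0.878876
  3_p_x = 0.814718
e_x = 2.6366


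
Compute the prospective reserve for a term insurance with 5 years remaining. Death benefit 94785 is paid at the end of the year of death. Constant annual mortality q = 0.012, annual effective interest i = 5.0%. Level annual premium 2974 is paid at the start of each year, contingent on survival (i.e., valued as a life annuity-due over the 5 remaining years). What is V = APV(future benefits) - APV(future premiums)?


v = 1/(1+i) = 0.952381
APV(future benefits) per unit = sum_{k=0}^{4} k_p_x * q * v^(k+1) = 0.050781
APV(future benefits) = 94785 * 0.050781 = 4813.3153
Life annuity-due factor ä_{x:5} = sum_{k=0}^{4} k_p_x * v^k = 4.443373
APV(future premiums) = 2974 * 4.443373 = 13214.5907
V = 4813.3153 - 13214.5907
= -8401.2754


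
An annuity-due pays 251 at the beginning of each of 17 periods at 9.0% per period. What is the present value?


PV_due = PMT * (1-(1+i)^(-n))/i * (1+i)
PV_immediate = 2144.4515
PV_due = 2144.4515 * 1.09
= 2337.4521


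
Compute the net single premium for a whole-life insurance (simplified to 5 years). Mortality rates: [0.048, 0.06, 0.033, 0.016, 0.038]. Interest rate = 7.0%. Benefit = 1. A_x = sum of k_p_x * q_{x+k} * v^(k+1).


v = 0.934579
Year 0: k_p_x=1.0, q=0.048, term=0.04486
Year 1: k_p_x=0.952, q=0.06, term=0.049891
Year 2: k_p_x=0.89488, q=0.033, term=0.024106
Year 3: k_p_x=0.865349, q=0.016, term=0.010563
Year 4: k_p_x=0.851503, q=0.038, term=0.02307
A_x = 0.1525


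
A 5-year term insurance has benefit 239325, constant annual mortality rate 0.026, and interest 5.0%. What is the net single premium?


NSP = benefit * sum_{k=0}^{n-1} k_p_x * q * v^(k+1)
With constant q=0.026, v=0.952381
Sum = 0.107138
NSP = 239325 * 0.107138
= 25640.713


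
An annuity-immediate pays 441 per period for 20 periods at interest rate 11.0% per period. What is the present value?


PV = PMT * (1 - (1+i)^(-n)) / i
= 441 * (1 - (1+0.11)^(-20)) / 0.11
= 441 * (1 - 0.124034) / 0.11
= 441 * 7.963328
= 3511.8277


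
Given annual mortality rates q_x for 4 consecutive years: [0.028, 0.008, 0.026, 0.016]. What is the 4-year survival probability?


p_k = 1 - q_k for each year
Survival = product of (1 - q_k)
= 0.972 * 0.992 * 0.974 * 0.984
= 0.9241


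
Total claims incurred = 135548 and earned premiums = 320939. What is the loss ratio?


Loss ratio = claims / premiums
= 135548 / 320939
= 0.4223


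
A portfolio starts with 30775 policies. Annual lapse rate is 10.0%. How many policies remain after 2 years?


remaining = initial * (1 - lapse)^years
= 30775 * (1 - 0.1)^2
= 30775 * 0.81
= 24927.75


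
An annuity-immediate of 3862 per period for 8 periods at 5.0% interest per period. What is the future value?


FV = PMT * ((1+i)^n - 1) / i
= 3862 * ((1.05)^8 - 1) / 0.05
= 3862 * (1.477455 - 1) / 0.05
= 36878.6585


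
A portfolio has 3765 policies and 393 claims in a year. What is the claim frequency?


frequency = claims / policies
= 393 / 3765
= 0.1044


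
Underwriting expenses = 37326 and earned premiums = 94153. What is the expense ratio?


Expense ratio = expenses / premiums
= 37326 / 94153
= 0.3964


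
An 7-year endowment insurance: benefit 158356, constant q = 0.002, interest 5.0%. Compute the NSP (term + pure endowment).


Term component = 1822.3652
Pure endowment = 7_p_x * v^7 * benefit = 0.986084 * 0.710681 * 158356 = 110974.5055
NSP = 112796.8707


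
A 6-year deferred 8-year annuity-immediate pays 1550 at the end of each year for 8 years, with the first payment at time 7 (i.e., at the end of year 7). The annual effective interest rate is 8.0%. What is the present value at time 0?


PV at time 6 of the 8-year annuity-immediate:
a_n = 1550 * (1-(1+0.08)^(-8))/0.08 = 8907.2904
Discount back 6 years to time 0:
PV = 8907.2904 * (1+0.08)^(-6)
= 8907.2904 * 0.63017
= 5613.1038


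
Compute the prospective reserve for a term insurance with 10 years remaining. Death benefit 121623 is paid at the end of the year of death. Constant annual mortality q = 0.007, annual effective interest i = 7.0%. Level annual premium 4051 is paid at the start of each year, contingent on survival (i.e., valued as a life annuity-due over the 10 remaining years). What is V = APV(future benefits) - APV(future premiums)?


v = 1/(1+i) = 0.934579
APV(future benefits) per unit = sum_{k=0}^{9} k_p_x * q * v^(k+1) = 0.04783
APV(future benefits) = 121623 * 0.04783 = 5817.2825
Life annuity-due factor ä_{x:10} = sum_{k=0}^{9} k_p_x * v^k = 7.311225
APV(future premiums) = 4051 * 7.311225 = 29617.7744
V = 5817.2825 - 29617.7744
= -23800.492


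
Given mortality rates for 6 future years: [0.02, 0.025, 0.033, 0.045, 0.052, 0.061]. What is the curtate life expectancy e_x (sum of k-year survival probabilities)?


e_x = sum_{k=1}^{n} k_p_x
k_p_x values:
  1_p_x = 0.98
  2_p_x = 0.9555
  3_p_x = 0.923968
  4_p_x = 0.88239
  5_p_x = 0.836506
  6_p_x = 0.785479
e_x = 5.3638


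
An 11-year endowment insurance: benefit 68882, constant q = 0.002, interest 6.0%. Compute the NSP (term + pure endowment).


Term component = 1076.9736
Pure endowment = 11_p_x * v^11 * benefit = 0.978219 * 0.526788 * 68882 = 35495.8177
NSP = 36572.7913


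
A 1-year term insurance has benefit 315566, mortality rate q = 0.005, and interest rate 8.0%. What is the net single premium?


NSP = benefit * q * v
v = 1/(1+i) = 0.925926
NSP = 315566 * 0.005 * 0.925926
= 1460.9537


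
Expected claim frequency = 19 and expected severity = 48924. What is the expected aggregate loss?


E[S] = E[N] * E[X]
= 19 * 48924
= 929556


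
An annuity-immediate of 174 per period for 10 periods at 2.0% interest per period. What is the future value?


FV = PMT * ((1+i)^n - 1) / i
= 174 * ((1.02)^10 - 1) / 0.02
= 174 * (1.218994 - 1) / 0.02
= 1905.2515


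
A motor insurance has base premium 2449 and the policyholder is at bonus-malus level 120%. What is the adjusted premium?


adjusted = base * BM_level / 100
= 2449 * 120 / 100
= 2449 * 1.2
= 2938.8


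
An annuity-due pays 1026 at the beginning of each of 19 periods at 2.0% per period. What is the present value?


PV_due = PMT * (1-(1+i)^(-n))/i * (1+i)
PV_immediate = 16086.102
PV_due = 16086.102 * 1.02
= 16407.8241


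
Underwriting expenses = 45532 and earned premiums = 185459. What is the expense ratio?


Expense ratio = expenses / premiums
= 45532 / 185459
= 0.2455


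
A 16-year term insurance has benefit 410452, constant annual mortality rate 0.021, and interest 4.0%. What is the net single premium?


NSP = benefit * sum_{k=0}^{n-1} k_p_x * q * v^(k+1)
With constant q=0.021, v=0.961538
Sum = 0.213381
NSP = 410452 * 0.213381
= 87582.4707


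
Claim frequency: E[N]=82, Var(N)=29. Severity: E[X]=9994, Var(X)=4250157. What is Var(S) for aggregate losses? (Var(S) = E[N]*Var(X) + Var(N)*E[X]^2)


Var(S) = E[N]*Var(X) + Var(N)*E[X]^2
= 82*4250157 + 29*9994^2
= 348512874 + 2896521044
= 3.2450e+09


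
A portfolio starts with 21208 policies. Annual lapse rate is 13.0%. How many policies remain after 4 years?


remaining = initial * (1 - lapse)^years
= 21208 * (1 - 0.13)^4
= 21208 * 0.572898
= 12150.0125


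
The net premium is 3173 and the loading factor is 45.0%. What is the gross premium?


Gross = net * (1 + loading)
= 3173 * (1 + 0.45)
= 3173 * 1.45
= 4600.85


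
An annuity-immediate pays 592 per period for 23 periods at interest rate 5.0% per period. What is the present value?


PV = PMT * (1 - (1+i)^(-n)) / i
= 592 * (1 - (1+0.05)^(-23)) / 0.05
= 592 * (1 - 0.325571) / 0.05
= 592 * 13.488574
= 7985.2357


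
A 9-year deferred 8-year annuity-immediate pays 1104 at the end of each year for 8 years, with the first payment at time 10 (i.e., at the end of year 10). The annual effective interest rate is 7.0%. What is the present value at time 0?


PV at time 9 of the 8-year annuity-immediate:
a_n = 1104 * (1-(1+0.07)^(-8))/0.07 = 6592.3136
Discount back 9 years to time 0:
PV = 6592.3136 * (1+0.07)^(-9)
= 6592.3136 * 0.543934
= 3585.7818


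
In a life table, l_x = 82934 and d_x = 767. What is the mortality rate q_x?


q_x = d_x / l_x
= 767 / 82934
= 0.0092


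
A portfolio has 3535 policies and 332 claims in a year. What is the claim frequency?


frequency = claims / policies
= 332 / 3535
= 0.0939


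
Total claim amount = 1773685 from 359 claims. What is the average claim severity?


severity = total / number
= 1773685 / 359
= 4940.6267


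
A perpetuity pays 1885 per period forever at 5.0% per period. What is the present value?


PV = PMT / i
= 1885 / 0.05
= 37700.0


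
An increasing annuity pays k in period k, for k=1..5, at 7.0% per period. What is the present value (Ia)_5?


(Ia)_n = sum_{k=1}^{n} k * v^k, v = 1/(1+i)
v = 0.934579
Sum computed term by term:
(Ia)_5 = 11.7469


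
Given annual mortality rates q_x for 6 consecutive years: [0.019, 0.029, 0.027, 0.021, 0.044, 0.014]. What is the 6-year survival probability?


p_k = 1 - q_k for each year
Survival = product of (1 - q_k)
= 0.981 * 0.971 * 0.973 * 0.979 * 0.956 * 0.986
= 0.8553


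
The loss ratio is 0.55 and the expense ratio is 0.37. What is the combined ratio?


Combined ratio = loss ratio + expense ratio
= 0.55 + 0.37
= 0.92


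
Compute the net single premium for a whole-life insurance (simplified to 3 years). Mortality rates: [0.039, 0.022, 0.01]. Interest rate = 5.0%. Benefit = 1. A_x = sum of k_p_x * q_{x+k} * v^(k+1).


v = 0.952381
Year 0: k_p_x=1.0, q=0.039, term=0.037143
Year 1: k_p_x=0.961, q=0.022, term=0.019176
Year 2: k_p_x=0.939858, q=0.01, term=0.008119
A_x = 0.0644


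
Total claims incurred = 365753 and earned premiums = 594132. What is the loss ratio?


Loss ratio = claims / premiums
= 365753 / 594132
= 0.6156


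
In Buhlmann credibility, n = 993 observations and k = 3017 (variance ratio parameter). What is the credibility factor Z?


Z = n / (n + k)
= 993 / (993 + 3017)
= 993 / 4010
= 0.2476


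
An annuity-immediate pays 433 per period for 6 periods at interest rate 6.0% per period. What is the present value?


PV = PMT * (1 - (1+i)^(-n)) / i
= 433 * (1 - (1+0.06)^(-6)) / 0.06
= 433 * (1 - 0.704961) / 0.06
= 433 * 4.917324
= 2129.2014


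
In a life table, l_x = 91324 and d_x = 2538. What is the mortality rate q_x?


q_x = d_x / l_x
= 2538 / 91324
= 0.0278


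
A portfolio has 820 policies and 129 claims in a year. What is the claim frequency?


frequency = claims / policies
= 129 / 820
= 0.1573


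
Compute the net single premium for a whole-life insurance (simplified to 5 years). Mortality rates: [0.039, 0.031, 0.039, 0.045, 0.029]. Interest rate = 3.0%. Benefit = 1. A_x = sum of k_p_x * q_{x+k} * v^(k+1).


v = 0.970874
Year 0: k_p_x=1.0, q=0.039, term=0.037864
Year 1: k_p_x=0.961, q=0.031, term=0.028081
Year 2: k_p_x=0.931209, q=0.039, term=0.033235
Year 3: k_p_x=0.894892, q=0.045, term=0.035779
Year 4: k_p_x=0.854622, q=0.029, term=0.021379
A_x = 0.1563


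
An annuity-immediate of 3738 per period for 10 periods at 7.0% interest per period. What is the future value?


FV = PMT * ((1+i)^n - 1) / i
= 3738 * ((1.07)^10 - 1) / 0.07
= 3738 * (1.967151 - 1) / 0.07
= 51645.8825


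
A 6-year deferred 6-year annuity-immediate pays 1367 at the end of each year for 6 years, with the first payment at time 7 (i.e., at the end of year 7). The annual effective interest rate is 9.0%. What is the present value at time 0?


PV at time 6 of the 6-year annuity-immediate:
a_n = 1367 * (1-(1+0.09)^(-6))/0.09 = 6132.2507
Discount back 6 years to time 0:
PV = 6132.2507 * (1+0.09)^(-6)
= 6132.2507 * 0.596267
= 3656.4607


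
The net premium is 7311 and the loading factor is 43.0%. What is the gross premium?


Gross = net * (1 + loading)
= 7311 * (1 + 0.43)
= 7311 * 1.43
= 10454.73


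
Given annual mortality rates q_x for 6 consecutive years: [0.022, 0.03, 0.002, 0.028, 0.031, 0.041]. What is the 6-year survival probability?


p_k = 1 - q_k for each year
Survival = product of (1 - q_k)
= 0.978 * 0.97 * 0.998 * 0.972 * 0.969 * 0.959
= 0.8552


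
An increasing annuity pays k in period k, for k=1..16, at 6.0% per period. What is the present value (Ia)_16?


(Ia)_n = sum_{k=1}^{n} k * v^k, v = 1/(1+i)
v = 0.943396
Sum computed term by term:
(Ia)_16 = 73.5651


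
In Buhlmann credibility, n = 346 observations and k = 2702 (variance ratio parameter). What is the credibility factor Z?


Z = n / (n + k)
= 346 / (346 + 2702)
= 346 / 3048
= 0.1135


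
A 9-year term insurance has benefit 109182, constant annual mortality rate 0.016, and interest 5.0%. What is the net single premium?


NSP = benefit * sum_{k=0}^{n-1} k_p_x * q * v^(k+1)
With constant q=0.016, v=0.952381
Sum = 0.10727
NSP = 109182 * 0.10727
= 11712.0021


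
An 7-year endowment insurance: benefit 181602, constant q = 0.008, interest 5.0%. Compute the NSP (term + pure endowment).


Term component = 8220.291
Pure endowment = 7_p_x * v^7 * benefit = 0.945326 * 0.710681 * 181602 = 122004.8903
NSP = 130225.1813


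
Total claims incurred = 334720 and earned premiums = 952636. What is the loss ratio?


Loss ratio = claims / premiums
= 334720 / 952636
= 0.3514


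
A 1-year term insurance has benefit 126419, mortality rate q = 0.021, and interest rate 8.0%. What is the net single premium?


NSP = benefit * q * v
v = 1/(1+i) = 0.925926
NSP = 126419 * 0.021 * 0.925926
= 2458.1472


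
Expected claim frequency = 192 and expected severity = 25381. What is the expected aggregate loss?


E[S] = E[N] * E[X]
= 192 * 25381
= 4.8732e+06


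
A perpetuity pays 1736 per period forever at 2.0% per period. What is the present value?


PV = PMT / i
= 1736 / 0.02
= 86800.0


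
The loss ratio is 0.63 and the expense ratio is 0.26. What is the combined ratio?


Combined ratio = loss ratio + expense ratio
= 0.63 + 0.26
= 0.89


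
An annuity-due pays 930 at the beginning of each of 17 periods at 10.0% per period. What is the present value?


PV_due = PMT * (1-(1+i)^(-n))/i * (1+i)
PV_immediate = 7460.0446
PV_due = 7460.0446 * 1.1
= 8206.049


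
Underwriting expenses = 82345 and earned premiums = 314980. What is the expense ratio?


Expense ratio = expenses / premiums
= 82345 / 314980
= 0.2614


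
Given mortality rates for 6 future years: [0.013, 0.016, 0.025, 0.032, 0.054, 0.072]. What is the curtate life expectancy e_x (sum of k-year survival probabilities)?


e_x = sum_{k=1}^{n} k_p_x
k_p_x values:
  1_p_x = 0.987
  2_p_x = 0.971208
  3_p_x = 0.946928
  4_p_x = 0.916626
  5_p_x = 0.867128
  6_p_x = 0.804695
e_x = 5.4936


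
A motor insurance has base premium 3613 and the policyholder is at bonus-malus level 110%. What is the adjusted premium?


adjusted = base * BM_level / 100
= 3613 * 110 / 100
= 3613 * 1.1
= 3974.3


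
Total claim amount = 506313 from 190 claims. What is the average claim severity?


severity = total / number
= 506313 / 190
= 2664.8053


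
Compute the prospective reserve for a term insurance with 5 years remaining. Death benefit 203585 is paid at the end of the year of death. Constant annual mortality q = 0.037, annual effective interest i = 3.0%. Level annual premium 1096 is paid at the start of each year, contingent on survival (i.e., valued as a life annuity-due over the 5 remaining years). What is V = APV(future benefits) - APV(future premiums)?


v = 1/(1+i) = 0.970874
APV(future benefits) per unit = sum_{k=0}^{4} k_p_x * q * v^(k+1) = 0.157716
APV(future benefits) = 203585 * 0.157716 = 32108.5896
Life annuity-due factor ä_{x:5} = sum_{k=0}^{4} k_p_x * v^k = 4.390469
APV(future premiums) = 1096 * 4.390469 = 4811.9545
V = 32108.5896 - 4811.9545
= 27296.6352


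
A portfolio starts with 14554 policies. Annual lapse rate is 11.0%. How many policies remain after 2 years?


remaining = initial * (1 - lapse)^years
= 14554 * (1 - 0.11)^2
= 14554 * 0.7921
= 11528.2234


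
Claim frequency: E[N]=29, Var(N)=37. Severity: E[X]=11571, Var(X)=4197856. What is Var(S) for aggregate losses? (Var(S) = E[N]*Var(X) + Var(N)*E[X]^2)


Var(S) = E[N]*Var(X) + Var(N)*E[X]^2
= 29*4197856 + 37*11571^2
= 121737824 + 4953857517
= 5.0756e+09


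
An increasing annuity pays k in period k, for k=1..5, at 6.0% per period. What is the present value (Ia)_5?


(Ia)_n = sum_{k=1}^{n} k * v^k, v = 1/(1+i)
v = 0.943396
Sum computed term by term:
(Ia)_5 = 12.1469
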